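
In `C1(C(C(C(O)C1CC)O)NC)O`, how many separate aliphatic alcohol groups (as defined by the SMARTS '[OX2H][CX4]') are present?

[OX2H][CX4] is the SMARTS for an aliphatic alcohol: a hydroxyl oxygen bound to an sp3 (X4) carbon.
The molecule carries 3 separate instances of a hydroxyl group (-OH) meeting every constraint; each maps to a distinct set of atoms, giving 3 matches.

3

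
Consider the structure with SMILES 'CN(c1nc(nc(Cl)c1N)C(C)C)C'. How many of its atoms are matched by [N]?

2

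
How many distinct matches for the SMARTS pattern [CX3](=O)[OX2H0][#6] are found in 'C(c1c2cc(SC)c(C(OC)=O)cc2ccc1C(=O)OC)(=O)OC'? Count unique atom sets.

3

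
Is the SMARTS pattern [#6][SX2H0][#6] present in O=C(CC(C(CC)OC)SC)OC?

Yes

The pattern [#6][SX2H0][#6] describes an aliphatic sulfur bridging two carbons with no H on the sulfur — a thioether.
The molecule carries a methylthio ether (-SCH3), whose atoms satisfy every constraint of the query, so the pattern matches.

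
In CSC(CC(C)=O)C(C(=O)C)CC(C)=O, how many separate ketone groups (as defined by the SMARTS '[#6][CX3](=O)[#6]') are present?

3

[#6][CX3](=O)[#6] is the SMARTS for a ketone: a carbonyl carbon (no H) flanked by two carbons.
The molecule carries 3 separate instances of an acetyl/ketone group (-C(=O)CH3) meeting every constraint; each maps to a distinct set of atoms, giving 3 matches.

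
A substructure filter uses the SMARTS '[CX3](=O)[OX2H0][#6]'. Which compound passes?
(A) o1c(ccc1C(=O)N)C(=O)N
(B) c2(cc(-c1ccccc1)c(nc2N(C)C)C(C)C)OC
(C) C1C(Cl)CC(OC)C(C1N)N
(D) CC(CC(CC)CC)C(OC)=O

D

[CX3](=O)[OX2H0][#6] describes a carbonyl carbon bonded to an oxygen that is itself bonded to carbon (no H on that O) (an ester).
(A) has a primary amide (-C(=O)NH2) but the carbonyl is bonded to N, not to an O-C linkage.
(B) has a methoxy ether (-OCH3) but the ether oxygen is not adjacent to a C=O carbon.
(C) has a methoxy ether (-OCH3) but the ether oxygen is not adjacent to a C=O carbon.
(D) contains a methyl-ester group (-C(=O)OCH3), which satisfies every atom and bond constraint.
So the answer is (D).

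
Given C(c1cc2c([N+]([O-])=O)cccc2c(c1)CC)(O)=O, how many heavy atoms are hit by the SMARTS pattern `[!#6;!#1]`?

Check the 18 heavy atoms by environment: 10× c (aromatic) → no; 1× N (charge +1) → match; 1× O (charge -1) → match; 3× O → match; 3× C → no.
Summing the matching environments: 1 + 1 + 3 = 5 matching atoms.

5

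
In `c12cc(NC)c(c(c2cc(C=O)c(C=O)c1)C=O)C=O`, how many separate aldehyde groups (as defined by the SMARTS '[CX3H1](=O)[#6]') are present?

[CX3H1](=O)[#6] is the SMARTS for an aldehyde: an sp2 carbon with one H, double-bonded to O and single-bonded to carbon.
The molecule carries 4 separate instances of an aldehyde (-CHO) meeting every constraint; each maps to a distinct set of atoms, giving 4 matches.

4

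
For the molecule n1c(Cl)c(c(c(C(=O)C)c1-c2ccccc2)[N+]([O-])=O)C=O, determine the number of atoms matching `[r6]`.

12

Check the 21 heavy atoms by environment: 1× n (aromatic, in 6-ring) → match; 11× c (aromatic, in 6-ring) → match; 1× N (charge +1, acyclic) → no; 1× O (charge -1, acyclic) → no; 3× O (acyclic) → no; 3× C (acyclic) → no; 1× Cl (acyclic) → no.
Summing the matching environments: 1 + 11 = 12 matching atoms.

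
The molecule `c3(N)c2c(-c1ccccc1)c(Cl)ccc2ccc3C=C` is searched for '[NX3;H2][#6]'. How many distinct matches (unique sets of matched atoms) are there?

[NX3;H2][#6] is the SMARTS for a primary amine: a trivalent nitrogen with two H attached to carbon.
Exactly one fragment in the molecule meets all constraints, giving 1 match.

1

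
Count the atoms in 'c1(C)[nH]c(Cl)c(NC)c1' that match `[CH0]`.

0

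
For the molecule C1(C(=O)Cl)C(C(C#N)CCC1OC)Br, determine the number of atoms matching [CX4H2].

2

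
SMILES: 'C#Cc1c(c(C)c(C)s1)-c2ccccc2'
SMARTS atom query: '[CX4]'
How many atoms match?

2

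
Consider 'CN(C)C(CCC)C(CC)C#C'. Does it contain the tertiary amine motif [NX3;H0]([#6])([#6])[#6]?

Yes

The pattern [NX3;H0]([#6])([#6])[#6] describes a trivalent nitrogen with no H, bonded to three carbons — a tertiary amine.
The molecule carries a dimethylamino group (-N(CH3)2), whose atoms satisfy every constraint of the query, so the pattern matches.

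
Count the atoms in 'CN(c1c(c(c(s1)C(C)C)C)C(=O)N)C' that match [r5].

The query [r5] means: r5 matches atoms in a five-membered ring.
Check the 15 heavy atoms by environment: 1× s (aromatic, in 5-ring) → match; 4× c (aromatic, in 5-ring) → match; 7× C (acyclic) → no; 1× O (acyclic) → no; 2× N (acyclic) → no.
Summing the matching environments: 1 + 4 = 5 matching atoms.

5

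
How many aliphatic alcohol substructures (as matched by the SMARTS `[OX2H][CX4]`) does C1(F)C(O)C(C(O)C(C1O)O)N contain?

4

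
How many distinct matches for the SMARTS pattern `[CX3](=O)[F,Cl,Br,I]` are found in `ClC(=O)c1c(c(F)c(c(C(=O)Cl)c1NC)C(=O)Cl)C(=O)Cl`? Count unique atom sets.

[CX3](=O)[F,Cl,Br,I] is the SMARTS for an acyl halide: a carbonyl carbon bonded to a halogen.
The molecule carries 4 separate instances of an acyl chloride (-C(=O)Cl) meeting every constraint; each maps to a distinct set of atoms, giving 4 matches.

4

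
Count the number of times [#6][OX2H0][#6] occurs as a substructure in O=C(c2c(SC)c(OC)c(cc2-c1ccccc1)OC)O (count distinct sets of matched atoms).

2

[#6][OX2H0][#6] is the SMARTS for an ether: an aliphatic oxygen bridging two carbons with no H on the oxygen.
The molecule carries 2 separate instances of a methoxy ether (-OCH3) meeting every constraint; each maps to a distinct set of atoms, giving 2 matches.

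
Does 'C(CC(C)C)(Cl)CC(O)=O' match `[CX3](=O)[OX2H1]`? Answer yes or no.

Yes

The pattern [CX3](=O)[OX2H1] describes an sp2 carbon double-bonded to O and single-bonded to an -OH oxygen — a carboxylic acid.
The molecule carries a carboxylic acid group (-C(=O)OH), whose atoms satisfy every constraint of the query, so the pattern matches.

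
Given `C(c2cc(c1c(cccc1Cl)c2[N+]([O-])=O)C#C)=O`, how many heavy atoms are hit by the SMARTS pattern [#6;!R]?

3

The query [#6;!R] means: carbon not in any ring.
Check the 18 heavy atoms by environment: 10× c (aromatic, in 6-ring) → no; 1× Cl (acyclic) → no; 1× N (charge +1, acyclic) → no; 1× O (charge -1, acyclic) → no; 2× O (acyclic) → no; 3× C (acyclic) → match.
That gives 3 matching atoms.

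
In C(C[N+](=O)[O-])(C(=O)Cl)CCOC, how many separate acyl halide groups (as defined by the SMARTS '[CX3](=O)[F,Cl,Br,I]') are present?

1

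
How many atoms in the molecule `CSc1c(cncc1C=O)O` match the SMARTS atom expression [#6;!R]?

Check the 11 heavy atoms by environment: 1× n (aromatic, in 6-ring) → no; 5× c (aromatic, in 6-ring) → no; 1× S (acyclic) → no; 2× C (acyclic) → match; 2× O (acyclic) → no.
That gives 2 matching atoms.

2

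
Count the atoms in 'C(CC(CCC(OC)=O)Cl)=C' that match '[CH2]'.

The query [CH2] means: aliphatic carbon with exactly two hydrogens.
Check the 11 heavy atoms by environment: 4× C (H2) → match; 2× C (H1) → no; 1× Cl (H0) → no; 1× C (H0) → no; 2× O (H0) → no; 1× C (H3) → no.
That gives 4 matching atoms.

4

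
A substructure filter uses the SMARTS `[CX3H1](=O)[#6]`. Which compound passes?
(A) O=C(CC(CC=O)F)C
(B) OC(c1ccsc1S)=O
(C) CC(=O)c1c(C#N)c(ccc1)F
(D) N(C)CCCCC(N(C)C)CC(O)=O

A

[CX3H1](=O)[#6] describes an sp2 carbon with one H, double-bonded to O and single-bonded to carbon (an aldehyde).
(A) contains an aldehyde (-CHO), which satisfies every atom and bond constraint.
(B) has a carboxylic acid group (-C(=O)OH) but the carbonyl carbon has H0 and is bonded to O, not H1.
(C) has an acetyl/ketone group (-C(=O)CH3) but the carbonyl carbon has H0 (two carbon neighbours), not H1.
(D) has a carboxylic acid group (-C(=O)OH) but the carbonyl carbon has H0 and is bonded to O, not H1.
So the answer is (A).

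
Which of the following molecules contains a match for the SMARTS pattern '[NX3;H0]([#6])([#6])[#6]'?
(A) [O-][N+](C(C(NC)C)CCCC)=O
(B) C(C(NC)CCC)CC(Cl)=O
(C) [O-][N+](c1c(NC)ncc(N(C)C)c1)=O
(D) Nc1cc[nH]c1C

C

[NX3;H0]([#6])([#6])[#6] describes a trivalent nitrogen with no H, bonded to three carbons (a tertiary amine).
(A) has an N-methylamino group (-NHCH3) but the nitrogen still has one H (H1), not H0.
(B) has an N-methylamino group (-NHCH3) but the nitrogen still has one H (H1), not H0.
(C) contains a dimethylamino group (-N(CH3)2), which satisfies every atom and bond constraint.
(D) has a primary amino group (-NH2) but the nitrogen has H2, not H0 with three carbons.
So the answer is (C).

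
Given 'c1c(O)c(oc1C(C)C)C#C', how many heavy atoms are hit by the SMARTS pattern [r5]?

5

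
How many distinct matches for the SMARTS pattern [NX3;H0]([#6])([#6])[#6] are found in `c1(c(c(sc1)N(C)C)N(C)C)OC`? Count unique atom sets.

2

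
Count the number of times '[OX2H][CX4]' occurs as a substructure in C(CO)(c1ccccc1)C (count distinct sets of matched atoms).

1

[OX2H][CX4] is the SMARTS for an aliphatic alcohol: a hydroxyl oxygen bound to an sp3 (X4) carbon.
Exactly one fragment in the molecule meets all constraints, giving 1 match.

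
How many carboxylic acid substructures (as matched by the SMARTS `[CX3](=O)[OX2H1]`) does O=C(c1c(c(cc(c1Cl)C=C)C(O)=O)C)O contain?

2

[CX3](=O)[OX2H1] is the SMARTS for a carboxylic acid: an sp2 carbon double-bonded to O and single-bonded to an -OH oxygen.
The molecule carries 2 separate instances of a carboxylic acid group (-C(=O)OH) meeting every constraint; each maps to a distinct set of atoms, giving 2 matches.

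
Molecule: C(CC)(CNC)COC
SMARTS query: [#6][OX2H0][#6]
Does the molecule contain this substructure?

Yes

The pattern [#6][OX2H0][#6] describes an aliphatic oxygen bridging two carbons with no H on the oxygen — an ether.
The molecule carries a methoxy ether (-OCH3), whose atoms satisfy every constraint of the query, so the pattern matches.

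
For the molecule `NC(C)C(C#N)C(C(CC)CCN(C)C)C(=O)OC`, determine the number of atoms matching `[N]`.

The query [N] means: uppercase N matches aliphatic (non-aromatic) nitrogen only.
Check the 19 heavy atoms by environment: 14× C → no; 2× O → no; 3× N → match.
That gives 3 matching atoms.

3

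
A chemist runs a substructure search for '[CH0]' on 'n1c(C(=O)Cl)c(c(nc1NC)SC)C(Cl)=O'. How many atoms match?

2

The query [CH0] means: aliphatic carbon with no attached hydrogen.
Check the 16 heavy atoms by environment: 2× n (aromatic, H0) → no; 4× c (aromatic, H0) → no; 1× N (H1) → no; 2× C (H3) → no; 2× C (H0) → match; 2× O (H0) → no; 2× Cl (H0) → no; 1× S (H0) → no.
That gives 2 matching atoms.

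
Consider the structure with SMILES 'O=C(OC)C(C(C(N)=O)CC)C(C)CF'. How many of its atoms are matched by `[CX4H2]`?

Check the 15 heavy atoms by environment: 2× C (H2, X4) → match; 3× C (H1, X4) → no; 1× F (H0, X1) → no; 3× C (H3, X4) → no; 2× C (H0, X3) → no; 2× O (H0, X1) → no; 1× N (H2, X3) → no; 1× O (H0, X2) → no.
That gives 2 matching atoms.

2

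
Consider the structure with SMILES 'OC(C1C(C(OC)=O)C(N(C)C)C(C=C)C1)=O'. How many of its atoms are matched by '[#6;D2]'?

2

The query [#6;D2] means: any carbon bonded to exactly two heavy atoms.
Check the 17 heavy atoms by environment: 6× C (D3) → no; 2× C (D2) → match; 4× C (D1) → no; 3× O (D1) → no; 1× O (D2) → no; 1× N (D3) → no.
That gives 2 matching atoms.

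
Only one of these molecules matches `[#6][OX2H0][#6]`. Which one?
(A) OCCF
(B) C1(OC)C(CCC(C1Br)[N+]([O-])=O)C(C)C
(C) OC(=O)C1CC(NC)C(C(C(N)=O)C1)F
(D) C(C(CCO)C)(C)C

[#6][OX2H0][#6] describes an aliphatic oxygen bridging two carbons with no H on the oxygen (an ether).
(A) has a hydroxyl group (-OH) but the oxygen has H1, not H0 bridging two carbons.
(B) contains a methoxy ether (-OCH3), which satisfies every atom and bond constraint.
(C) has a carboxylic acid group (-C(=O)OH) but the -OH oxygen has H1; the =O is OX1, not OX2.
(D) has a hydroxyl group (-OH) but the oxygen has H1, not H0 bridging two carbons.
So the answer is (B).

B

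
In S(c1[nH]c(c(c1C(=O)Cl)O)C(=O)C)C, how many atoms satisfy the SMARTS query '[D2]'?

2

The query [D2] means: atom with exactly two heavy-atom neighbours.
Check the 14 heavy atoms by environment: 1× n (aromatic, D2) → match; 4× c (aromatic, D3) → no; 1× S (D2) → match; 2× C (D1) → no; 2× C (D3) → no; 3× O (D1) → no; 1× Cl (D1) → no.
Summing the matching environments: 1 + 1 = 2 matching atoms.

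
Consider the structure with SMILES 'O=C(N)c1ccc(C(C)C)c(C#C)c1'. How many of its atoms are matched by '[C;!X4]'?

3

The query [C;!X4] means: aliphatic carbon that does not have four total connections.
Check the 14 heavy atoms by environment: 6× c (aromatic, X3) → no; 1× C (X3) → match; 1× O (X1) → no; 1× N (X3) → no; 3× C (X4) → no; 2× C (X2) → match.
Summing the matching environments: 1 + 2 = 3 matching atoms.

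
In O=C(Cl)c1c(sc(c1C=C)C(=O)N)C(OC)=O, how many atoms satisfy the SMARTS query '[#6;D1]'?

2

The query [#6;D1] means: carbon bonded to exactly one heavy atom.
Check the 17 heavy atoms by environment: 1× s (aromatic, D2) → no; 4× c (aromatic, D3) → no; 3× C (D3) → no; 3× O (D1) → no; 1× O (D2) → no; 2× C (D1) → match; 1× Cl (D1) → no; 1× N (D1) → no; 1× C (D2) → no.
That gives 2 matching atoms.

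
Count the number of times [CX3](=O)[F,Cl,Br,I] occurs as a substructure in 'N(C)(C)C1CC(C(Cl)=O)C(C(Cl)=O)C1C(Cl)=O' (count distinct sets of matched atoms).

3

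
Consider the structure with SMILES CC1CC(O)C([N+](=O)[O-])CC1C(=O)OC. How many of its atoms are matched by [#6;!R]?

3

The query [#6;!R] means: carbon not in any ring.
Check the 15 heavy atoms by environment: 6× C (in 6-ring) → no; 3× C (acyclic) → match; 4× O (acyclic) → no; 1× N (charge +1, acyclic) → no; 1× O (charge -1, acyclic) → no.
That gives 3 matching atoms.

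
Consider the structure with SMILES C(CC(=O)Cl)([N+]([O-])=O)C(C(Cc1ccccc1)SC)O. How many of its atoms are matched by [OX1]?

3

The query [OX1] means: aliphatic oxygen with one total connection — typically a carbonyl =O or an oxide.
Check the 20 heavy atoms by environment: 6× C (X4) → no; 1× S (X2) → no; 1× C (X3) → no; 2× O (X1) → match; 1× Cl (X1) → no; 1× O (X2) → no; 1× N (charge +1, X3) → no; 1× O (charge -1, X1) → match; 6× c (aromatic, X3) → no.
Summing the matching environments: 2 + 1 = 3 matching atoms.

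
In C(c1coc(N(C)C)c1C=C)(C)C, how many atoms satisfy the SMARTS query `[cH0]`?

3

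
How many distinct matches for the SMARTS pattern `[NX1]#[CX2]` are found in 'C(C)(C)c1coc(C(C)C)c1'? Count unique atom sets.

[NX1]#[CX2] is the SMARTS for a nitrile: a nitrogen triple-bonded to a two-connected carbon.
No fragment in the molecule satisfies every constraint, giving 0 matches.

0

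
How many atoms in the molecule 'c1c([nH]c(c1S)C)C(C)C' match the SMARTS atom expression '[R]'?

The query [R] means: R matches any atom that is part of a ring.
Check the 10 heavy atoms by environment: 1× n (aromatic, in 5-ring) → match; 4× c (aromatic, in 5-ring) → match; 1× S (acyclic) → no; 4× C (acyclic) → no.
Summing the matching environments: 1 + 4 = 5 matching atoms.

5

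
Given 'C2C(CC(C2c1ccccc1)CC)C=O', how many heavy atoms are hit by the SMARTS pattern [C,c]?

14

Check the 15 heavy atoms by environment: 8× C → match; 6× c (aromatic) → match; 1× O → no.
Summing the matching environments: 8 + 6 = 14 matching atoms.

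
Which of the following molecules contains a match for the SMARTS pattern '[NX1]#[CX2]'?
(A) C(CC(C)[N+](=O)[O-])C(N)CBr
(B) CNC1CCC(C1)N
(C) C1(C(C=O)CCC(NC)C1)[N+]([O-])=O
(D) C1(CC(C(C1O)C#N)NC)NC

[NX1]#[CX2] describes a nitrogen triple-bonded to a two-connected carbon (a nitrile).
(A) has a primary amino group (-NH2) but the nitrogen is NX3 (three connections), not NX1 triple-bonded.
(B) has a primary amino group (-NH2) but the nitrogen is NX3 (three connections), not NX1 triple-bonded.
(C) has a nitro group (-[N+](=O)[O-]) but there is no C#N triple bond.
(D) contains a nitrile (-C#N), which satisfies every atom and bond constraint.
So the answer is (D).

D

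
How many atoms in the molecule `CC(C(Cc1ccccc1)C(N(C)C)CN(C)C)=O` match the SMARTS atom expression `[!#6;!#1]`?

3

The query [!#6;!#1] means: not carbon and not hydrogen — any heteroatom.
Check the 19 heavy atoms by environment: 10× C → no; 2× N → match; 1× O → match; 6× c (aromatic) → no.
Summing the matching environments: 2 + 1 = 3 matching atoms.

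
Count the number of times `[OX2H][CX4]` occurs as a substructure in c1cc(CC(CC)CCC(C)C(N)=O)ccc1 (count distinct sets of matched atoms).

[OX2H][CX4] is the SMARTS for an aliphatic alcohol: a hydroxyl oxygen bound to an sp3 (X4) carbon.
No fragment in the molecule satisfies every constraint, giving 0 matches.

0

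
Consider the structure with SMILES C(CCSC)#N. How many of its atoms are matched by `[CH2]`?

2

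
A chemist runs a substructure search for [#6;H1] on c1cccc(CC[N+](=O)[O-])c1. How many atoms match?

Check the 11 heavy atoms by environment: 2× C (H2) → no; 1× N (charge +1, H0) → no; 1× O (charge -1, H0) → no; 1× O (H0) → no; 1× c (aromatic, H0) → no; 5× c (aromatic, H1) → match.
That gives 5 matching atoms.

5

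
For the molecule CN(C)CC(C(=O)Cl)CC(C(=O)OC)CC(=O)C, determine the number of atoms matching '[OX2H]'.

0

Check the 18 heavy atoms by environment: 3× C (H2, X4) → no; 2× C (H1, X4) → no; 1× N (H0, X3) → no; 4× C (H3, X4) → no; 3× C (H0, X3) → no; 3× O (H0, X1) → no; 1× O (H0, X2) → no; 1× Cl (H0, X1) → no.
No environment satisfies the query, so 0 matching atoms.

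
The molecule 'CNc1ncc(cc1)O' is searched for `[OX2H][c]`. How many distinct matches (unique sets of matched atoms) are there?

1

[OX2H][c] is the SMARTS for a phenol: a hydroxyl oxygen attached to an aromatic carbon.
Exactly one fragment in the molecule meets all constraints, giving 1 match.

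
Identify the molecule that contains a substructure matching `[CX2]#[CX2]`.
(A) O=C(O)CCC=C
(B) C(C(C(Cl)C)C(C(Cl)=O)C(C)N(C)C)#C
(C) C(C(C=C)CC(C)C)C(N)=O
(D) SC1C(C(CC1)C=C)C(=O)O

B

[CX2]#[CX2] describes a carbon-carbon triple bond (an alkyne).
(A) has a vinyl group (-CH=CH2) but the C=C is a double bond; both carbons are CX3, not CX2.
(B) contains an ethynyl group (-C#CH), which satisfies every atom and bond constraint.
(C) has a vinyl group (-CH=CH2) but the C=C is a double bond; both carbons are CX3, not CX2.
(D) has a vinyl group (-CH=CH2) but the C=C is a double bond; both carbons are CX3, not CX2.
So the answer is (B).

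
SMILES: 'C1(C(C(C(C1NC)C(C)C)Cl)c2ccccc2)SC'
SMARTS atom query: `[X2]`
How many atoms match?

1

The query [X2] means: any atom with exactly two total connections (bonds + H).
Check the 19 heavy atoms by environment: 10× C (X4) → no; 1× S (X2) → match; 1× N (X3) → no; 1× Cl (X1) → no; 6× c (aromatic, X3) → no.
That gives 1 matching atom.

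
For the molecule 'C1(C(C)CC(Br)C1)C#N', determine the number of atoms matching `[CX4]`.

6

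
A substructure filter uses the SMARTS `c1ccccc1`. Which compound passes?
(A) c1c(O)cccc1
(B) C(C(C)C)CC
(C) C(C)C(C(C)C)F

c1ccccc1 describes six aromatic carbons in a ring (a benzene ring).
(A) contains the required atom environment, so the pattern matches.
(B) has a methyl group (-CH3) but no six-membered all-carbon aromatic ring is present.
(C) has a methyl group (-CH3) but no six-membered all-carbon aromatic ring is present.
So the answer is (A).

A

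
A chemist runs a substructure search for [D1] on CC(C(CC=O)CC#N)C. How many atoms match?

Check the 10 heavy atoms by environment: 4× C (D2) → no; 2× C (D3) → no; 1× O (D1) → match; 2× C (D1) → match; 1× N (D1) → match.
Summing the matching environments: 1 + 2 + 1 = 4 matching atoms.

4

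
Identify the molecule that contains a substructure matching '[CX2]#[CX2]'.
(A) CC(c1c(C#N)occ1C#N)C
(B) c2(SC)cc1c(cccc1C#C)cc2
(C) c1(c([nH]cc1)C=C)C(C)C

B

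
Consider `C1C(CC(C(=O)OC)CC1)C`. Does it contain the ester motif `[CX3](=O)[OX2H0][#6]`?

Yes

The pattern [CX3](=O)[OX2H0][#6] describes a carbonyl carbon bonded to an oxygen that is itself bonded to carbon (no H on that O) — an ester.
The molecule carries a methyl-ester group (-C(=O)OCH3), whose atoms satisfy every constraint of the query, so the pattern matches.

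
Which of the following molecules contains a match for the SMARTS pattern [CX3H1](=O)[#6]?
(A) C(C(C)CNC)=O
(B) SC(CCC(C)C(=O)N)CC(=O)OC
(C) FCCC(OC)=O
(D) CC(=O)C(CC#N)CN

[CX3H1](=O)[#6] describes an sp2 carbon with one H, double-bonded to O and single-bonded to carbon (an aldehyde).
(A) contains an aldehyde (-CHO), which satisfies every atom and bond constraint.
(B) has a methyl-ester group (-C(=O)OCH3) but the carbonyl carbon has H0, not H1.
(C) has a methyl-ester group (-C(=O)OCH3) but the carbonyl carbon has H0, not H1.
(D) has an acetyl/ketone group (-C(=O)CH3) but the carbonyl carbon has H0 (two carbon neighbours), not H1.
So the answer is (A).

A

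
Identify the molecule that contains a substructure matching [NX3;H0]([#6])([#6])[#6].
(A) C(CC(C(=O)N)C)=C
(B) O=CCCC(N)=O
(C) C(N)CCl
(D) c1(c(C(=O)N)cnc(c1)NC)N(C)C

[NX3;H0]([#6])([#6])[#6] describes a trivalent nitrogen with no H, bonded to three carbons (a tertiary amine).
(A) has a primary amide (-C(=O)NH2) but the amide nitrogen has H2 and only one carbon neighbour.
(B) has a primary amide (-C(=O)NH2) but the amide nitrogen has H2 and only one carbon neighbour.
(C) has a primary amino group (-NH2) but the nitrogen has H2, not H0 with three carbons.
(D) contains a dimethylamino group (-N(CH3)2), which satisfies every atom and bond constraint.
So the answer is (D).

D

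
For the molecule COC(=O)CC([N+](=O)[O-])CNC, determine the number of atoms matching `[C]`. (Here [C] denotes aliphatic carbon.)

6

Check the 12 heavy atoms by environment: 6× C → match; 1× N (charge +1) → no; 1× O (charge -1) → no; 3× O → no; 1× N → no.
That gives 6 matching atoms.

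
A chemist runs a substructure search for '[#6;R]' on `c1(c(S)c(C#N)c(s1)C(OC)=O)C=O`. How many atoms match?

4

Check the 14 heavy atoms by environment: 1× s (aromatic, in 5-ring) → no; 4× c (aromatic, in 5-ring) → match; 4× C (acyclic) → no; 3× O (acyclic) → no; 1× N (acyclic) → no; 1× S (acyclic) → no.
That gives 4 matching atoms.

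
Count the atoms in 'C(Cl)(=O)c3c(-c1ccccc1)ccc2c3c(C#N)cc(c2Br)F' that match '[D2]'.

9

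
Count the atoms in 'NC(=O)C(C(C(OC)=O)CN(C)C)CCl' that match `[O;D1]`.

2

The query [O;D1] means: aliphatic oxygen bonded to exactly one heavy atom.
Check the 15 heavy atoms by environment: 2× C (D2) → no; 4× C (D3) → no; 2× O (D1) → match; 1× N (D1) → no; 1× Cl (D1) → no; 1× N (D3) → no; 3× C (D1) → no; 1× O (D2) → no.
That gives 2 matching atoms.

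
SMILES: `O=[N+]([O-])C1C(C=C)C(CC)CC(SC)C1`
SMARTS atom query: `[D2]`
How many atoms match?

The query [D2] means: atom with exactly two heavy-atom neighbours.
Check the 15 heavy atoms by environment: 4× C (D3) → no; 4× C (D2) → match; 1× N (charge +1, D3) → no; 1× O (charge -1, D1) → no; 1× O (D1) → no; 1× S (D2) → match; 3× C (D1) → no.
Summing the matching environments: 4 + 1 = 5 matching atoms.

5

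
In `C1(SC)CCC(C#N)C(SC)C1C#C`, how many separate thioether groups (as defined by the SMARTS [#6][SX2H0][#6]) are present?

2

[#6][SX2H0][#6] is the SMARTS for a thioether: an aliphatic sulfur bridging two carbons with no H on the sulfur.
The molecule carries 2 separate instances of a methylthio ether (-SCH3) meeting every constraint; each maps to a distinct set of atoms, giving 2 matches.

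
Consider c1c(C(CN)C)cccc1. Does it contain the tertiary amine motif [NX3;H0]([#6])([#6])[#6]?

The pattern [NX3;H0]([#6])([#6])[#6] describes a trivalent nitrogen with no H, bonded to three carbons — a tertiary amine.
The closest candidate here is a primary amino group (-NH2), but the nitrogen has H2, not H0 with three carbons. No other fragment satisfies the full query, so there is no match.

No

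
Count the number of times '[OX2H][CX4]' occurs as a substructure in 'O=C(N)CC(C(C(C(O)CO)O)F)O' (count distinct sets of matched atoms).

4

[OX2H][CX4] is the SMARTS for an aliphatic alcohol: a hydroxyl oxygen bound to an sp3 (X4) carbon.
The molecule carries 4 separate instances of a hydroxyl group (-OH) meeting every constraint; each maps to a distinct set of atoms, giving 4 matches.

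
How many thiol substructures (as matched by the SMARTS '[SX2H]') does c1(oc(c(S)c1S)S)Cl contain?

3

[SX2H] is the SMARTS for a thiol: an aliphatic sulfur with two connections, one being H.
The molecule carries 3 separate instances of a thiol (-SH) meeting every constraint; each maps to a distinct set of atoms, giving 3 matches.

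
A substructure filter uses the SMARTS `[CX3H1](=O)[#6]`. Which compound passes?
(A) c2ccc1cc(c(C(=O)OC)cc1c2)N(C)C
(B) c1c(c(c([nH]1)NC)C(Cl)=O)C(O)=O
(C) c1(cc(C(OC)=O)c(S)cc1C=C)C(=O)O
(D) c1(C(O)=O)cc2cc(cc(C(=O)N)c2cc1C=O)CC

D

[CX3H1](=O)[#6] describes an sp2 carbon with one H, double-bonded to O and single-bonded to carbon (an aldehyde).
(A) has a methyl-ester group (-C(=O)OCH3) but the carbonyl carbon has H0, not H1.
(B) has a carboxylic acid group (-C(=O)OH) but the carbonyl carbon has H0 and is bonded to O, not H1.
(C) has a carboxylic acid group (-C(=O)OH) but the carbonyl carbon has H0 and is bonded to O, not H1.
(D) contains an aldehyde (-CHO), which satisfies every atom and bond constraint.
So the answer is (D).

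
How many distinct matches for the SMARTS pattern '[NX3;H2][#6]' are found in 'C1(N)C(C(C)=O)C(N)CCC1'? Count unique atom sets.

[NX3;H2][#6] is the SMARTS for a primary amine: a trivalent nitrogen with two H attached to carbon.
The molecule carries 2 separate instances of a primary amino group (-NH2) meeting every constraint; each maps to a distinct set of atoms, giving 2 matches.

2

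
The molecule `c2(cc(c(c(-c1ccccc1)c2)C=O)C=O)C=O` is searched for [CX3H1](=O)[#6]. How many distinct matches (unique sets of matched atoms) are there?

[CX3H1](=O)[#6] is the SMARTS for an aldehyde: an sp2 carbon with one H, double-bonded to O and single-bonded to carbon.
The molecule carries 3 separate instances of an aldehyde (-CHO) meeting every constraint; each maps to a distinct set of atoms, giving 3 matches.

3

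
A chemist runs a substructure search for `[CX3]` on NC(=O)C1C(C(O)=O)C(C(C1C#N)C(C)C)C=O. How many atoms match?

3

The query [CX3] means: C with X3: aliphatic carbon with exactly 3 total connections.
Check the 18 heavy atoms by environment: 8× C (X4) → no; 3× C (X3) → match; 3× O (X1) → no; 1× O (X2) → no; 1× C (X2) → no; 1× N (X1) → no; 1× N (X3) → no.
That gives 3 matching atoms.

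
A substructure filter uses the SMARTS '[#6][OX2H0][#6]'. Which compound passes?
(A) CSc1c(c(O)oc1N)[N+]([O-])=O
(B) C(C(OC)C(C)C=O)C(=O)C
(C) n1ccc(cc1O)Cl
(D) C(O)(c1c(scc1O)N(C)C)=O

[#6][OX2H0][#6] describes an aliphatic oxygen bridging two carbons with no H on the oxygen (an ether).
(A) has a hydroxyl group (-OH) but the oxygen has H1, not H0 bridging two carbons.
(B) contains a methoxy ether (-OCH3), which satisfies every atom and bond constraint.
(C) has a hydroxyl group (-OH) but the oxygen has H1, not H0 bridging two carbons.
(D) has a carboxylic acid group (-C(=O)OH) but the -OH oxygen has H1; the =O is OX1, not OX2.
So the answer is (B).

B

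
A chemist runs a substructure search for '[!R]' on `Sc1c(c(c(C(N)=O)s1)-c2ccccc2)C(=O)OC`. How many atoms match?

Check the 19 heavy atoms by environment: 1× s (aromatic, in 5-ring) → no; 4× c (aromatic, in 5-ring) → no; 6× c (aromatic, in 6-ring) → no; 3× C (acyclic) → match; 3× O (acyclic) → match; 1× S (acyclic) → match; 1× N (acyclic) → match.
Summing the matching environments: 3 + 3 + 1 + 1 = 8 matching atoms.

8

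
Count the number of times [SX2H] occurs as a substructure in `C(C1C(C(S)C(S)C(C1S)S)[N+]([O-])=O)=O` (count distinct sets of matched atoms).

[SX2H] is the SMARTS for a thiol: an aliphatic sulfur with two connections, one being H.
The molecule carries 4 separate instances of a thiol (-SH) meeting every constraint; each maps to a distinct set of atoms, giving 4 matches.

4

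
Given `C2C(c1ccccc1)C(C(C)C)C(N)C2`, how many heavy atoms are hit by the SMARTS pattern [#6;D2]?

Check the 15 heavy atoms by environment: 4× C (D3) → no; 2× C (D2) → match; 1× N (D1) → no; 2× C (D1) → no; 1× c (aromatic, D3) → no; 5× c (aromatic, D2) → match.
Summing the matching environments: 2 + 5 = 7 matching atoms.

7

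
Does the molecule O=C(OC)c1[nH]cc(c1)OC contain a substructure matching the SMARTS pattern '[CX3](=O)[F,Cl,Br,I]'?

The pattern [CX3](=O)[F,Cl,Br,I] describes a carbonyl carbon bonded to a halogen — an acyl halide.
The closest candidate here is a methyl-ester group (-C(=O)OCH3), but the carbonyl is bonded to -O-C, not to a halogen. No other fragment satisfies the full query, so there is no match.

No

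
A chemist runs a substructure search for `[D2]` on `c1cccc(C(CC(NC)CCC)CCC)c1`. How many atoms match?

The query [D2] means: atom with exactly two heavy-atom neighbours.
Check the 17 heavy atoms by environment: 5× C (D2) → match; 2× C (D3) → no; 3× C (D1) → no; 1× N (D2) → match; 1× c (aromatic, D3) → no; 5× c (aromatic, D2) → match.
Summing the matching environments: 5 + 1 + 5 = 11 matching atoms.

11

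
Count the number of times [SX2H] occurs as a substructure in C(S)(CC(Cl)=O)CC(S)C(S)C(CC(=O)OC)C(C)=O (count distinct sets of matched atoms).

3

[SX2H] is the SMARTS for a thiol: an aliphatic sulfur with two connections, one being H.
The molecule carries 3 separate instances of a thiol (-SH) meeting every constraint; each maps to a distinct set of atoms, giving 3 matches.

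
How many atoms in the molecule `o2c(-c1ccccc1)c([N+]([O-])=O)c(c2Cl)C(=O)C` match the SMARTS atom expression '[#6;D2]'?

The query [#6;D2] means: any carbon bonded to exactly two heavy atoms.
Check the 18 heavy atoms by environment: 1× o (aromatic, D2) → no; 5× c (aromatic, D3) → no; 5× c (aromatic, D2) → match; 1× Cl (D1) → no; 1× C (D3) → no; 2× O (D1) → no; 1× C (D1) → no; 1× N (charge +1, D3) → no; 1× O (charge -1, D1) → no.
That gives 5 matching atoms.

5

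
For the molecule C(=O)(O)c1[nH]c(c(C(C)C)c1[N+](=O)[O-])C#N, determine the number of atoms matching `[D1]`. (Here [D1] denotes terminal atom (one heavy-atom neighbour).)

7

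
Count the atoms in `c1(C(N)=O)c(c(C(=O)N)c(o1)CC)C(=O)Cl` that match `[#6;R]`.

Check the 16 heavy atoms by environment: 1× o (aromatic, in 5-ring) → no; 4× c (aromatic, in 5-ring) → match; 5× C (acyclic) → no; 3× O (acyclic) → no; 2× N (acyclic) → no; 1× Cl (acyclic) → no.
That gives 4 matching atoms.

4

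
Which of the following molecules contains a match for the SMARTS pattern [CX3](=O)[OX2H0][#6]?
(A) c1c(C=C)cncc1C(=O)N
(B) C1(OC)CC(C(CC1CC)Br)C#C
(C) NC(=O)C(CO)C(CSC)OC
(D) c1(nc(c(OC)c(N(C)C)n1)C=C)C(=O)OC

[CX3](=O)[OX2H0][#6] describes a carbonyl carbon bonded to an oxygen that is itself bonded to carbon (no H on that O) (an ester).
(A) has a primary amide (-C(=O)NH2) but the carbonyl is bonded to N, not to an O-C linkage.
(B) has a methoxy ether (-OCH3) but the ether oxygen is not adjacent to a C=O carbon.
(C) has a methoxy ether (-OCH3) but the ether oxygen is not adjacent to a C=O carbon.
(D) contains a methyl-ester group (-C(=O)OCH3), which satisfies every atom and bond constraint.
So the answer is (D).

D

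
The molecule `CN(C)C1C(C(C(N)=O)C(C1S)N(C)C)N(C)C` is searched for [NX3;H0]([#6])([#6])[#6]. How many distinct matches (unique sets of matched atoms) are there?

3

[NX3;H0]([#6])([#6])[#6] is the SMARTS for a tertiary amine: a trivalent nitrogen with no H, bonded to three carbons.
The molecule carries 3 separate instances of a dimethylamino group (-N(CH3)2) meeting every constraint; each maps to a distinct set of atoms, giving 3 matches.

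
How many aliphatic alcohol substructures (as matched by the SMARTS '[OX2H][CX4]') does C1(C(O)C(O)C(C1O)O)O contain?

5

[OX2H][CX4] is the SMARTS for an aliphatic alcohol: a hydroxyl oxygen bound to an sp3 (X4) carbon.
The molecule carries 5 separate instances of a hydroxyl group (-OH) meeting every constraint; each maps to a distinct set of atoms, giving 5 matches.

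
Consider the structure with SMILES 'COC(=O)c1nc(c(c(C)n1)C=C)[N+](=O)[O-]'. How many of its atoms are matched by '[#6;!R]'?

5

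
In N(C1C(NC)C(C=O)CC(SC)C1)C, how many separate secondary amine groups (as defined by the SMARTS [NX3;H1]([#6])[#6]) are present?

[NX3;H1]([#6])[#6] is the SMARTS for a secondary amine: a trivalent nitrogen with one H, bonded to two carbons.
The molecule carries 2 separate instances of an N-methylamino group (-NHCH3) meeting every constraint; each maps to a distinct set of atoms, giving 2 matches.

2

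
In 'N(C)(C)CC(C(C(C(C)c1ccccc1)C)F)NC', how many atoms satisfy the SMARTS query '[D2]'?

The query [D2] means: atom with exactly two heavy-atom neighbours.
Check the 19 heavy atoms by environment: 1× C (D2) → match; 4× C (D3) → no; 5× C (D1) → no; 1× c (aromatic, D3) → no; 5× c (aromatic, D2) → match; 1× F (D1) → no; 1× N (D3) → no; 1× N (D2) → match.
Summing the matching environments: 1 + 5 + 1 = 7 matching atoms.

7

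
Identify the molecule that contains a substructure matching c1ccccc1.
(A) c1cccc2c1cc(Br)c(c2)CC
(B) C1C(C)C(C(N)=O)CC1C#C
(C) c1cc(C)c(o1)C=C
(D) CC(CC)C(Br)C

c1ccccc1 describes six aromatic carbons in a ring (a benzene ring).
(A) contains the required atom environment, so the pattern matches.
(B) has a methyl group (-CH3) but no six-membered all-carbon aromatic ring is present.
(C) has a methyl group (-CH3) but no six-membered all-carbon aromatic ring is present.
(D) has a methyl group (-CH3) but no six-membered all-carbon aromatic ring is present.
So the answer is (A).

A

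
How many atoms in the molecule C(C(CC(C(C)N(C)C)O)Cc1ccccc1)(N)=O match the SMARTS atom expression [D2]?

7

The query [D2] means: atom with exactly two heavy-atom neighbours.
Check the 19 heavy atoms by environment: 3× C (D1) → no; 4× C (D3) → no; 2× C (D2) → match; 2× O (D1) → no; 1× c (aromatic, D3) → no; 5× c (aromatic, D2) → match; 1× N (D3) → no; 1× N (D1) → no.
Summing the matching environments: 2 + 5 = 7 matching atoms.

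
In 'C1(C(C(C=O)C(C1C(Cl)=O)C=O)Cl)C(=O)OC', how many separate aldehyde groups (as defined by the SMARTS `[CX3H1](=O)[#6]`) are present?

[CX3H1](=O)[#6] is the SMARTS for an aldehyde: an sp2 carbon with one H, double-bonded to O and single-bonded to carbon.
The molecule carries 2 separate instances of an aldehyde (-CHO) meeting every constraint; each maps to a distinct set of atoms, giving 2 matches.

2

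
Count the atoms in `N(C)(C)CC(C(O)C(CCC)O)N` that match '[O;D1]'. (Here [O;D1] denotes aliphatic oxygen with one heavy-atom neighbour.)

The query [O;D1] means: aliphatic oxygen bonded to exactly one heavy atom.
Check the 13 heavy atoms by environment: 3× C (D2) → no; 3× C (D3) → no; 2× O (D1) → match; 3× C (D1) → no; 1× N (D1) → no; 1× N (D3) → no.
That gives 2 matching atoms.

2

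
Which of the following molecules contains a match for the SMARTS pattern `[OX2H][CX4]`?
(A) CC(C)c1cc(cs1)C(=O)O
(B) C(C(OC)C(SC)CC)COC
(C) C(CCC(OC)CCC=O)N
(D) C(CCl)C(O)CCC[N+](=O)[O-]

D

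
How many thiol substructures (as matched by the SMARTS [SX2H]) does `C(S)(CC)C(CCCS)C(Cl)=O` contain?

2

[SX2H] is the SMARTS for a thiol: an aliphatic sulfur with two connections, one being H.
The molecule carries 2 separate instances of a thiol (-SH) meeting every constraint; each maps to a distinct set of atoms, giving 2 matches.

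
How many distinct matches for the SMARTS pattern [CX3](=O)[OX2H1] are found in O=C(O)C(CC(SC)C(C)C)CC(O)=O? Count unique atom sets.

2

[CX3](=O)[OX2H1] is the SMARTS for a carboxylic acid: an sp2 carbon double-bonded to O and single-bonded to an -OH oxygen.
The molecule carries 2 separate instances of a carboxylic acid group (-C(=O)OH) meeting every constraint; each maps to a distinct set of atoms, giving 2 matches.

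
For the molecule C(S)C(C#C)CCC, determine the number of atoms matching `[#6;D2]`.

4

Check the 8 heavy atoms by environment: 4× C (D2) → match; 1× C (D3) → no; 2× C (D1) → no; 1× S (D1) → no.
That gives 4 matching atoms.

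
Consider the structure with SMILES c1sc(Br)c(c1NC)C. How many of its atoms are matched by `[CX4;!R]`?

2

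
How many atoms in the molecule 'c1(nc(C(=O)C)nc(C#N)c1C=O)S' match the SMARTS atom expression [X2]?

The query [X2] means: any atom with exactly two total connections (bonds + H).
Check the 14 heavy atoms by environment: 2× n (aromatic, X2) → match; 4× c (aromatic, X3) → no; 2× C (X3) → no; 2× O (X1) → no; 1× C (X4) → no; 1× S (X2) → match; 1× C (X2) → match; 1× N (X1) → no.
Summing the matching environments: 2 + 1 + 1 = 4 matching atoms.

4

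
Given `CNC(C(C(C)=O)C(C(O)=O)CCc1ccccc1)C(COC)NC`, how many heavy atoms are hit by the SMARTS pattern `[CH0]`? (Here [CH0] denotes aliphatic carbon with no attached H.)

2

Check the 25 heavy atoms by environment: 3× C (H2) → no; 4× C (H1) → no; 2× C (H0) → match; 3× O (H0) → no; 4× C (H3) → no; 2× N (H1) → no; 1× c (aromatic, H0) → no; 5× c (aromatic, H1) → no; 1× O (H1) → no.
That gives 2 matching atoms.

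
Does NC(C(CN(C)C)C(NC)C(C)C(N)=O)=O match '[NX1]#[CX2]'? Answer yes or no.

The pattern [NX1]#[CX2] describes a nitrogen triple-bonded to a two-connected carbon — a nitrile.
The closest candidate here is a primary amide (-C(=O)NH2), but the nitrogen is NX3, not NX1. No other fragment satisfies the full query, so there is no match.

No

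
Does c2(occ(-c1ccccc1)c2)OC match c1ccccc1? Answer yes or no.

Yes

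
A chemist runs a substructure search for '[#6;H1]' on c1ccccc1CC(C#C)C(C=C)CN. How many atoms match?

The query [#6;H1] means: any carbon bearing exactly one hydrogen.
Check the 15 heavy atoms by environment: 3× C (H2) → no; 4× C (H1) → match; 1× N (H2) → no; 1× c (aromatic, H0) → no; 5× c (aromatic, H1) → match; 1× C (H0) → no.
Summing the matching environments: 4 + 5 = 9 matching atoms.

9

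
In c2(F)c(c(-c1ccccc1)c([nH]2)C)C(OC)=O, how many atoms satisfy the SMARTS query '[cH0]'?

Check the 17 heavy atoms by environment: 1× n (aromatic, H1) → no; 5× c (aromatic, H0) → match; 5× c (aromatic, H1) → no; 2× C (H3) → no; 1× F (H0) → no; 1× C (H0) → no; 2× O (H0) → no.
That gives 5 matching atoms.

5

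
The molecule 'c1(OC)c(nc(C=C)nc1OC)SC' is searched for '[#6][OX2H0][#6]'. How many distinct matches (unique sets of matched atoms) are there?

2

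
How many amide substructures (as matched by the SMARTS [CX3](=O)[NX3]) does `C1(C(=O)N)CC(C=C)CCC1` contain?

1

[CX3](=O)[NX3] is the SMARTS for an amide: a carbonyl carbon bonded to a trivalent nitrogen.
Exactly one fragment in the molecule meets all constraints, giving 1 match.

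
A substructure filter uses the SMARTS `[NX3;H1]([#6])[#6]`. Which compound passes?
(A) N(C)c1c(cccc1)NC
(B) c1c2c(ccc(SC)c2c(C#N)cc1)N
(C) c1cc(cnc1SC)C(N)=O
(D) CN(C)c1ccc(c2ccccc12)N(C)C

A

[NX3;H1]([#6])[#6] describes a trivalent nitrogen with one H, bonded to two carbons (a secondary amine).
(A) contains an N-methylamino group (-NHCH3), which satisfies every atom and bond constraint.
(B) has a primary amino group (-NH2) but the nitrogen has H2 and only one carbon neighbour.
(C) has a primary amide (-C(=O)NH2) but the -C(=O)NH2 nitrogen has H2, not H1.
(D) has a dimethylamino group (-N(CH3)2) but the nitrogen has H0, not H1.
So the answer is (A).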